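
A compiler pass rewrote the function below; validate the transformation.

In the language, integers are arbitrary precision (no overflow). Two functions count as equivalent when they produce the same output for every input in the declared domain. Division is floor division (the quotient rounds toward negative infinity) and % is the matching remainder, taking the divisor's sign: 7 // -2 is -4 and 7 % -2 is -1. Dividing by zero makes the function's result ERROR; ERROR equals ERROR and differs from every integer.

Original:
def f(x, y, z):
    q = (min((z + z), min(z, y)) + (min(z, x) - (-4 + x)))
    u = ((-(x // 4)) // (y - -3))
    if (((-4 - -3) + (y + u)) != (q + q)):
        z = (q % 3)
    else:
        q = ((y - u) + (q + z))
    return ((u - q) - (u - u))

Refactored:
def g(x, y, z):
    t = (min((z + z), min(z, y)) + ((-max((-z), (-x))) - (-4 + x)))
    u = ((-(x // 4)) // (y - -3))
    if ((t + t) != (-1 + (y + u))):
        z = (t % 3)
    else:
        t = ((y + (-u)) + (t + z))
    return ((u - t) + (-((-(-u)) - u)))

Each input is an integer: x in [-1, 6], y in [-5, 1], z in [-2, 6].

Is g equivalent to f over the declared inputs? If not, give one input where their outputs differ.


Side by side, the visible changes include: local variable names differ; constant usage differs; arithmetic usage differs; min/max/abs usage differs.
Tracing x=-1, y=-4, z=2: f: q=0, then u=-1, then (((-4 - -3) + (y + u)) != (q + q)) is true, then z=0, then returns -1 | g: t=0, then u=-1, then ((t + t) != (-1 + (y + u))) is true, then z=0, then returns -1 — matching result -1.
Across all 504 domain points the two functions coincide.
verdict: equivalent


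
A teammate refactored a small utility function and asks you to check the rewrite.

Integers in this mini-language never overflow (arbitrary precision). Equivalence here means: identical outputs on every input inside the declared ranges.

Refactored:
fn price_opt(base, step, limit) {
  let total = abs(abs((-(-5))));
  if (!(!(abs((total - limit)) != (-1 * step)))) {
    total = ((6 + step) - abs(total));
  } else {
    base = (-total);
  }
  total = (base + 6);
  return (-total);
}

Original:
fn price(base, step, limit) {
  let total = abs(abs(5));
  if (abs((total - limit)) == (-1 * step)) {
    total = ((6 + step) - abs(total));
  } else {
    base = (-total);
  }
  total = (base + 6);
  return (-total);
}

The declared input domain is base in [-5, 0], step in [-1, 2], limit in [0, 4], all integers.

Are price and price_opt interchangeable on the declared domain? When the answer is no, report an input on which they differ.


The rewrite breaks on base=-4, step=-1, limit=0, where the results are -1 and -2.
price: total := 5 | (abs((total - limit)) == (-1 * step)): false | base := -5 | total := 1 | result -1
price_opt: total := 5 | (!(!(abs((total - limit)) != (-1 * step)))): true | total := 0 | total := 2 | result -2
verdict: not equivalent; witness: base=-4, step=-1, limit=0


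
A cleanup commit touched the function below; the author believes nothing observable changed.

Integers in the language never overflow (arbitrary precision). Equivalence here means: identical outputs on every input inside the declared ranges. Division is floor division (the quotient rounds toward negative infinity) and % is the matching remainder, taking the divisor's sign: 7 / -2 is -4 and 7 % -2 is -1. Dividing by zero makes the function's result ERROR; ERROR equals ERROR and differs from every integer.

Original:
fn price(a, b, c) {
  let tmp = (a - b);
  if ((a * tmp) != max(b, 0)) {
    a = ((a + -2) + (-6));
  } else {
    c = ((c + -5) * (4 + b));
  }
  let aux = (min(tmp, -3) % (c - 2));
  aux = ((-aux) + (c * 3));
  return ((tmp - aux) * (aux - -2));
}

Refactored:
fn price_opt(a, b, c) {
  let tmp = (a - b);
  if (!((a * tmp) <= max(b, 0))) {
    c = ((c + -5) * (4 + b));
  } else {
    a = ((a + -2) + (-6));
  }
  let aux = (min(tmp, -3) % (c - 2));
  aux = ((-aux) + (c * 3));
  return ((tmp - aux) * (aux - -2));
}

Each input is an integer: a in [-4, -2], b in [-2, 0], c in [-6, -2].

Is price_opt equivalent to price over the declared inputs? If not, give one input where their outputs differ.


There is a counterexample at a=-4, b=-2, c=-6: -169 on one side, -3721 on the other.
price: tmp=-2, then ((a * tmp) != max(b, 0)) is true, then a=-12, then aux=-3, then aux=-15, then returns -169
price_opt: tmp=-2, then (!((a * tmp) <= max(b, 0))) is true, then c=-22, then aux=-3, then aux=-63, then returns -3721
verdict: not equivalent; witness: a=-4, b=-2, c=-6


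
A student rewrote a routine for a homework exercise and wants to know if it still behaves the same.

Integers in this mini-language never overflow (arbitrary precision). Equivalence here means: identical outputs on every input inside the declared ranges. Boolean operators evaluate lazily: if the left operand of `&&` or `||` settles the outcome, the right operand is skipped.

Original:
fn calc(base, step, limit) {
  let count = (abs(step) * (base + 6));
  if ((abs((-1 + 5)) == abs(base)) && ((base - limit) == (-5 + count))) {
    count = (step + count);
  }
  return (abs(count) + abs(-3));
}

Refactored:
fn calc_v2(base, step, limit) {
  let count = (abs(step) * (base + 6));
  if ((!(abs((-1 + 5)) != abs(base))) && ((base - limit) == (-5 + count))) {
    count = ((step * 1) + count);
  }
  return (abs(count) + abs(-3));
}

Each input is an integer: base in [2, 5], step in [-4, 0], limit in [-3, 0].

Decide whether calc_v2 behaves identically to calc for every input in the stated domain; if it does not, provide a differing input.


Changes here: arithmetic usage differs, comparison usage differs, constant usage differs, boolean connective usage differs; the full 80-point sweep finds no disagreement.
verdict: equivalent


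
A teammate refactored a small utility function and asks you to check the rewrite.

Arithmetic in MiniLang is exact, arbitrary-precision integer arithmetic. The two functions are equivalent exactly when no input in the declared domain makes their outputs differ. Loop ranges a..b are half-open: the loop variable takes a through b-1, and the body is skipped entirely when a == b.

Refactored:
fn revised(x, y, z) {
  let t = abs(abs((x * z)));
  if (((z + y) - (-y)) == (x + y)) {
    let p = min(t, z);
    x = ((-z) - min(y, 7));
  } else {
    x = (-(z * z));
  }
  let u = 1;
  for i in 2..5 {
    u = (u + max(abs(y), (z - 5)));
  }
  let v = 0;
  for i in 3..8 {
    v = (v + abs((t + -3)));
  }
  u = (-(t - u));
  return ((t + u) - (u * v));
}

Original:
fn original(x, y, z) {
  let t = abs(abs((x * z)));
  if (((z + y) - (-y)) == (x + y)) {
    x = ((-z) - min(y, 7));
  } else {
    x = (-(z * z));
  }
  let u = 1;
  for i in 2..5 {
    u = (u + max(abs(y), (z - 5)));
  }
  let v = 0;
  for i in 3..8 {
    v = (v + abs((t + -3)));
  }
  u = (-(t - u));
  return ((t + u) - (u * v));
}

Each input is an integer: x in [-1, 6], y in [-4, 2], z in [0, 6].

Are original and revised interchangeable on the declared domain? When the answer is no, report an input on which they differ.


The two are interchangeable: statement counts differ; and min/max/abs usage differs; and local variable names differ, and every declared input agrees.
Spot check at x=3, y=-4, z=4 — original: t = 12; (((z + y) - (-y)) == (x + y)) -> false; x = -16; u = 1; [i=2]; u = 5; [i=3]; u = 9; [i=4]; u = 13; v = 0; [i=3]; v = 9; [i=4]; v = 18; [i=5]; v = 27; [i=6]; v = 36; [i=7]; v = 45; u = 1; return -32. revised: t = 12; (((z + y) - (-y)) == (x + y)) -> false; x = -16; u = 1; [i=2]; u = 5; [i=3]; u = 9; [i=4]; u = 13; v = 0; [i=3]; v = 9; [i=4]; v = 18; [i=5]; v = 27; [i=6]; v = 36; [i=7]; v = 45; u = 1; return -32. Both give -32.
An exhaustive pass over the 392 declared inputs shows identical outputs.
verdict: equivalent


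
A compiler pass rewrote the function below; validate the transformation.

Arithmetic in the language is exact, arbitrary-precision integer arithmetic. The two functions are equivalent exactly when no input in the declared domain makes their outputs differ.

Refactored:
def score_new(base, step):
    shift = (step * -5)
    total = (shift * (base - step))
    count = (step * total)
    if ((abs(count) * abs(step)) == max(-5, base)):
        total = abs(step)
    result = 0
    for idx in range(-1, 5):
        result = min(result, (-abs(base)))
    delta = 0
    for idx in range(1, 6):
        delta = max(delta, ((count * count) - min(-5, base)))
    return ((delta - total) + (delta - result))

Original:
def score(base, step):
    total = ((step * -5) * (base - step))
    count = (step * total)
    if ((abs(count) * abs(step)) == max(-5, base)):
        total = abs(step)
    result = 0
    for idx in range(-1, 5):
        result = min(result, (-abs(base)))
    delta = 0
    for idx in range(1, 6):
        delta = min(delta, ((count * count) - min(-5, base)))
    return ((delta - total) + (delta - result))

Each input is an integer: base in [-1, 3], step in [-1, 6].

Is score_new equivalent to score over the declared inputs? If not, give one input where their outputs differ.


There is a counterexample at base=-1, step=-1: 1 on one side, 11 on the other.
score: total=0, then count=0, then ((abs(count) * abs(step)) == max(-5, base)) is false, then result=0, then (idx=-1), then result=-1, then (idx=0), then result=-1, then (idx=1), then result=-1, then (idx=2), then result=-1, then (idx=3), then result=-1, then (idx=4), then result=-1, then delta=0, then (idx=1), then delta=0, then (idx=2), then delta=0, then (idx=3), then delta=0, then (idx=4), then delta=0, then (idx=5), then delta=0, then returns 1
score_new: shift=5, then total=0, then count=0, then ((abs(count) * abs(step)) == max(-5, base)) is false, then result=0, then (idx=-1), then result=-1, then (idx=0), then result=-1, then (idx=1), then result=-1, then (idx=2), then result=-1, then (idx=3), then result=-1, then (idx=4), then result=-1, then delta=0, then (idx=1), then delta=5, then (idx=2), then delta=5, then (idx=3), then delta=5, then (idx=4), then delta=5, then (idx=5), then delta=5, then returns 11
verdict: not equivalent; witness: base=-1, step=-1


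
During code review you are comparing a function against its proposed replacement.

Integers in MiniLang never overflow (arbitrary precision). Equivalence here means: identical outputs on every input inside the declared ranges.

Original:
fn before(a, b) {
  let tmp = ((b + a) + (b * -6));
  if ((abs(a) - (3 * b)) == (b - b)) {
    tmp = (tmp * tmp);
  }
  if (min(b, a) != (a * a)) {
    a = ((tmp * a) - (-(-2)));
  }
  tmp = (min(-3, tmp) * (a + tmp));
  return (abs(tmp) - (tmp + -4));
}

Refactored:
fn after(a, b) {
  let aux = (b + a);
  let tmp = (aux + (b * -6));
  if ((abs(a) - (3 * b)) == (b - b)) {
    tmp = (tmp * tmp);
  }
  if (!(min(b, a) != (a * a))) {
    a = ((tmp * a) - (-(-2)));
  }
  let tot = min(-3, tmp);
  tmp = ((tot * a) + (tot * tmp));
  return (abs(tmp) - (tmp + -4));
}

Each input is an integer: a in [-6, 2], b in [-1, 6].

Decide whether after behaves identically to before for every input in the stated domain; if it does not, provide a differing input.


There is a counterexample at a=-6, b=-1: 22 on one side, 4 on the other.
before: tmp = -1; ((abs(a) - (3 * b)) == (b - b)) -> false; (min(b, a) != (a * a)) -> true; a = 4; tmp = -9; return 22
after: aux = -7; tmp = -1; ((abs(a) - (3 * b)) == (b - b)) -> false; (!(min(b, a) != (a * a))) -> false; tot = -3; tmp = 21; return 4
verdict: not equivalent; witness: a=-6, b=-1


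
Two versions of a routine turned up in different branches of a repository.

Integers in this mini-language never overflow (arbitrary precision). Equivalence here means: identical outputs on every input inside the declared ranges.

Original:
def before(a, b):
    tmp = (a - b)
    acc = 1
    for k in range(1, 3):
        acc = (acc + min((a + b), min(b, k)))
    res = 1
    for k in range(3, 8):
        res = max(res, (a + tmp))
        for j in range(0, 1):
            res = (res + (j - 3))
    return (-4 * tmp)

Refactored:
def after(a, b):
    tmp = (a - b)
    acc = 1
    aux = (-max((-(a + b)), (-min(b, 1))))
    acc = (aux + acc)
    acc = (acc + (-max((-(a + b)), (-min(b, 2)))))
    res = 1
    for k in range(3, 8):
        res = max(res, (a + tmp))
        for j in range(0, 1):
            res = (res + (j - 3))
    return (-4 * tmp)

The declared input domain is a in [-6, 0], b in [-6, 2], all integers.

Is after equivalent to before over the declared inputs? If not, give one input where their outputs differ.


Side by side, the visible changes include: arithmetic usage differs, and loop structure differs, and min/max/abs usage differs, and local variable names differ, and constant usage differs, and statement counts differ.
Tracing a=-2, b=1: before: tmp := -3 | acc := 1 | iter k=1: | acc := 0 | iter k=2: | acc := -1 | res := 1 | iter k=3: | res := 1 | iter j=0: | res := -2 | iter k=4: | res := -2 | iter j=0: | res := -5 | iter k=5: | res := -5 | iter j=0: | res := -8 | iter k=6: | res := -5 | iter j=0: | res := -8 | iter k=7: | res := -5 | iter j=0: | res := -8 | result 12 | after: tmp := -3 | acc := 1 | aux := -1 | acc := 0 | acc := -1 | res := 1 | iter k=3: | res := 1 | iter j=0: | res := -2 | iter k=4: | res := -2 | iter j=0: | res := -5 | iter k=5: | res := -5 | iter j=0: | res := -8 | iter k=6: | res := -5 | iter j=0: | res := -8 | iter k=7: | res := -5 | iter j=0: | res := -8 | result 12 — matching result 12.
An exhaustive pass over the 63 declared inputs shows identical outputs.
verdict: equivalent


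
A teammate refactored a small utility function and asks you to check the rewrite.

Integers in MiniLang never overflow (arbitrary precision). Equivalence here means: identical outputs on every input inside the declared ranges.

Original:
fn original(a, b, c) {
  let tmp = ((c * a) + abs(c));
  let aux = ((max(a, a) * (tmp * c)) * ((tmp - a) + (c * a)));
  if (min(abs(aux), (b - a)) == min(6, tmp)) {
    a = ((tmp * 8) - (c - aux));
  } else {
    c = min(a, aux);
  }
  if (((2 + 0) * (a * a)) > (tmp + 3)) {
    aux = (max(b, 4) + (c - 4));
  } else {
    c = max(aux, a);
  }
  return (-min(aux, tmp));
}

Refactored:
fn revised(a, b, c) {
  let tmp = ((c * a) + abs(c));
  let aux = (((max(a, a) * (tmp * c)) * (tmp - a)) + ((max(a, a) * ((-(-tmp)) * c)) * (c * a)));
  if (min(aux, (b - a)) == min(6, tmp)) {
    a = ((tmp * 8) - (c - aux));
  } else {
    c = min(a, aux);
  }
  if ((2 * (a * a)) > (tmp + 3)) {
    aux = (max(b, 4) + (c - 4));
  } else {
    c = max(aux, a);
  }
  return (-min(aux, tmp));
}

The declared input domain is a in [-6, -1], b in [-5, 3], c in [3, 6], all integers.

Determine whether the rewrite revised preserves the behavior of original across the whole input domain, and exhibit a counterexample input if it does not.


There is a counterexample at a=-2, b=-5, c=3: 3 on one side, 126 on the other.
original: tmp=-3, then aux=-126, then (min(abs(aux), (b - a)) == min(6, tmp)) is true, then a=-153, then (((2 + 0) * (a * a)) > (tmp + 3)) is true, then aux=3, then returns 3
revised: tmp=-3, then aux=-126, then (min(aux, (b - a)) == min(6, tmp)) is false, then c=-126, then ((2 * (a * a)) > (tmp + 3)) is true, then aux=-126, then returns 126
verdict: not equivalent; witness: a=-2, b=-5, c=3


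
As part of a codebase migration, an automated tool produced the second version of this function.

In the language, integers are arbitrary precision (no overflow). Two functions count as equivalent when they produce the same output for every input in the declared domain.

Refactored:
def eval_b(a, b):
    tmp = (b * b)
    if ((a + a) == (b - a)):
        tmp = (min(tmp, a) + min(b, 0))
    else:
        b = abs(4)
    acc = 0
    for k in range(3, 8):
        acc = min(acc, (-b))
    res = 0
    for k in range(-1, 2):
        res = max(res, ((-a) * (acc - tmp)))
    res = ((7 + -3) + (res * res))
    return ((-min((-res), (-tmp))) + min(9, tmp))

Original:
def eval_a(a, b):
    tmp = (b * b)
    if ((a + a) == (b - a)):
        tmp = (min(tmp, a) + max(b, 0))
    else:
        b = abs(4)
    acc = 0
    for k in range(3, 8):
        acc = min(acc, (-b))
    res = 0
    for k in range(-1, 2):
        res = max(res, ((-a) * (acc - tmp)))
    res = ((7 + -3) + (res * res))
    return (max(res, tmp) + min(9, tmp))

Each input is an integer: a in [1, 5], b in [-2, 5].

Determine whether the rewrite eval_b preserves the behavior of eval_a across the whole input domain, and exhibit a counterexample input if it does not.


Not equivalent: a=1, b=3 separates them (57 vs 21).
eval_a: tmp := 9 | ((a + a) == (b - a)): true | tmp := 4 | acc := 0 | iter k=3: | acc := -3 | iter k=4: | acc := -3 | iter k=5: | acc := -3 | iter k=6: | acc := -3 | iter k=7: | acc := -3 | res := 0 | iter k=-1: | res := 7 | iter k=0: | res := 7 | iter k=1: | res := 7 | res := 53 | result 57
eval_b: tmp := 9 | ((a + a) == (b - a)): true | tmp := 1 | acc := 0 | iter k=3: | acc := -3 | iter k=4: | acc := -3 | iter k=5: | acc := -3 | iter k=6: | acc := -3 | iter k=7: | acc := -3 | res := 0 | iter k=-1: | res := 4 | iter k=0: | res := 4 | iter k=1: | res := 4 | res := 20 | result 21
verdict: not equivalent; witness: a=1, b=3


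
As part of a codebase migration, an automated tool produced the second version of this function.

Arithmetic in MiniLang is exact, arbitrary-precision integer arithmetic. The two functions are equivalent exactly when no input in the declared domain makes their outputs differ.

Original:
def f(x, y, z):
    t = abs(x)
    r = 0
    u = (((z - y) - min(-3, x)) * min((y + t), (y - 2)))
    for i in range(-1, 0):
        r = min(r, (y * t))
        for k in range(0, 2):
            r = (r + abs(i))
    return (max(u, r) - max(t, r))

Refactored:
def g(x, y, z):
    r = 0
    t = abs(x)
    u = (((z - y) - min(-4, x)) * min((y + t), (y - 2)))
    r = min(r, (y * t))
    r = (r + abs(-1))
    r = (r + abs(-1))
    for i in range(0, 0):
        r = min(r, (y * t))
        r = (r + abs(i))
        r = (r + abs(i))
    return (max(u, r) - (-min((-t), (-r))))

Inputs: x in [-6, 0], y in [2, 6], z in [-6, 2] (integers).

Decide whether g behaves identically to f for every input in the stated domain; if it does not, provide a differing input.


Evaluate both at x=-3, y=3, z=2.
f: t=3, then r=0, then u=2, then (i=-1), then r=0, then (k=0), then r=1, then (k=1), then r=2, then returns -1
g: r=0, then t=3, then u=3, then r=0, then r=1, then r=2, then the loop over i runs zero times, then returns 0
-1 vs 0 — the two versions disagree here.
verdict: not equivalent; witness: x=-3, y=3, z=2


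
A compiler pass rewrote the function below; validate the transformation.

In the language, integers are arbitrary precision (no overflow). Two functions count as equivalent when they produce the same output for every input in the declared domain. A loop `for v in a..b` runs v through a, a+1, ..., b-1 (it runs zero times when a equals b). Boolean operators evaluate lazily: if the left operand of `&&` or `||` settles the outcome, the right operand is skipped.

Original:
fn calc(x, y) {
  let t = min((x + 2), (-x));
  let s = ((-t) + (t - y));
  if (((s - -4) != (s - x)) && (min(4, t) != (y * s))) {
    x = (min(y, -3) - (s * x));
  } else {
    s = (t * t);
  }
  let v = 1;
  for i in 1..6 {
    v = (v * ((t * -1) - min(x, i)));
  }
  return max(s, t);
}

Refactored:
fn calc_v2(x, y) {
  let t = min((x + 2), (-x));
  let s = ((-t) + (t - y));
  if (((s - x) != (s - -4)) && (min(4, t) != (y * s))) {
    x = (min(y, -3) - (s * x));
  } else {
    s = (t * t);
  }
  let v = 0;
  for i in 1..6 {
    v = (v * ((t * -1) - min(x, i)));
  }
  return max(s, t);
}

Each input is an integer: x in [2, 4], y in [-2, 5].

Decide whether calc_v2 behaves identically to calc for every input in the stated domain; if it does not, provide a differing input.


The suspicious edit (`1` became `0`) never changes the result for any input inside the declared domain.
Spot check at x=3, y=3 — calc: t = -3; s = -3; (((s - -4) != (s - x)) && (min(4, t) != (y * s))) -> true; x = 6; v = 1; [i=1]; v = 2; [i=2]; v = 2; [i=3]; v = 0; [i=4]; v = 0; [i=5]; v = 0; return -3. calc_v2: t = -3; s = -3; (((s - x) != (s - -4)) && (min(4, t) != (y * s))) -> true; x = 6; v = 0; [i=1]; v = 0; [i=2]; v = 0; [i=3]; v = 0; [i=4]; v = 0; [i=5]; v = 0; return -3. Both give -3.
Checked all 24 inputs in the declared domain: the outputs agree on every one.
verdict: equivalent


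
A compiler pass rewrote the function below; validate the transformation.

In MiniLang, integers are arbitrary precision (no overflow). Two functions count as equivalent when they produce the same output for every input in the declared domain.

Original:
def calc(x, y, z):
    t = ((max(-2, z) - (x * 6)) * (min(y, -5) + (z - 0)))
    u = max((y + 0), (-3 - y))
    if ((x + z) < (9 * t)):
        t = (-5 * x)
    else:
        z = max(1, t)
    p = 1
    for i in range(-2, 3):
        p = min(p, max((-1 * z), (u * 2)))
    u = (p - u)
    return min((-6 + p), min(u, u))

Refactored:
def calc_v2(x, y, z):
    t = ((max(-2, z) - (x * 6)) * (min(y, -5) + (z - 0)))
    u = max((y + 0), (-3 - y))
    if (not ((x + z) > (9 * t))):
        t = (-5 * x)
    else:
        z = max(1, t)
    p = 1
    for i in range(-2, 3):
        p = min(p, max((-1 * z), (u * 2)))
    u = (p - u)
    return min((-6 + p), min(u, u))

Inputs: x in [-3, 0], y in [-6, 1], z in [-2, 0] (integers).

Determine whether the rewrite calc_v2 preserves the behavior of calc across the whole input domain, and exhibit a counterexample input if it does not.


On input x=0, y=-2, z=0, calc returns -7 while calc_v2 returns -6.
verdict: not equivalent; witness: x=0, y=-2, z=0


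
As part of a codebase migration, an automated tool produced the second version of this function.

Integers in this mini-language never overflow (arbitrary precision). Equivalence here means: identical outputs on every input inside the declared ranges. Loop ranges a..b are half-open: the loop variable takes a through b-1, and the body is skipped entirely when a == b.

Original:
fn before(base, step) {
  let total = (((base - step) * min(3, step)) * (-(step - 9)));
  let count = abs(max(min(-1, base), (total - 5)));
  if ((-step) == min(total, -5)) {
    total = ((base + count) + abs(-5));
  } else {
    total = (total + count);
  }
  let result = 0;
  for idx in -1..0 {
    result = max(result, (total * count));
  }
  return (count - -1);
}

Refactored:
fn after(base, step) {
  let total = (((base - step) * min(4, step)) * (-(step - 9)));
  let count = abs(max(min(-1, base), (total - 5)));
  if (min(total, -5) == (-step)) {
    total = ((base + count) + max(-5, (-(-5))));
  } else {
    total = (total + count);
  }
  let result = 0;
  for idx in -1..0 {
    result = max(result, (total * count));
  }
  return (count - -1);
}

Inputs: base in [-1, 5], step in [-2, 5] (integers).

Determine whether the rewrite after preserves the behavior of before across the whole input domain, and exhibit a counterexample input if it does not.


base=5, step=4 yields 11 from before but 16 from after.
verdict: not equivalent; witness: base=5, step=4


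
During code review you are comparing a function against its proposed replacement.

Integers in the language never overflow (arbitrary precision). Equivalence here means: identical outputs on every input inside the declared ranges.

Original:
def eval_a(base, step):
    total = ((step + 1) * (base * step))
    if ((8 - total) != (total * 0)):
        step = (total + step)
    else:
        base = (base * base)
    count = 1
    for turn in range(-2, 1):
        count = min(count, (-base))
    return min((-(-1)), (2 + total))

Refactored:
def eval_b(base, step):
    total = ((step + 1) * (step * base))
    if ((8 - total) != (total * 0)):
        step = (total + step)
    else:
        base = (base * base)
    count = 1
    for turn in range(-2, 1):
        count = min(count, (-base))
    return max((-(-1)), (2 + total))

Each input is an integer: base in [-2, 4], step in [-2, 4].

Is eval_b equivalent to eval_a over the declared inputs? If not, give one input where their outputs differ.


These are not equivalent — on base=-2, step=-2 the outputs split (-2 vs 1).
eval_a: total := -4 | ((8 - total) != (total * 0)): true | step := -6 | count := 1 | iter turn=-2: | count := 1 | iter turn=-1: | count := 1 | iter turn=0: | count := 1 | result -2
eval_b: total := -4 | ((8 - total) != (total * 0)): true | step := -6 | count := 1 | iter turn=-2: | count := 1 | iter turn=-1: | count := 1 | iter turn=0: | count := 1 | result 1
verdict: not equivalent; witness: base=-2, step=-2


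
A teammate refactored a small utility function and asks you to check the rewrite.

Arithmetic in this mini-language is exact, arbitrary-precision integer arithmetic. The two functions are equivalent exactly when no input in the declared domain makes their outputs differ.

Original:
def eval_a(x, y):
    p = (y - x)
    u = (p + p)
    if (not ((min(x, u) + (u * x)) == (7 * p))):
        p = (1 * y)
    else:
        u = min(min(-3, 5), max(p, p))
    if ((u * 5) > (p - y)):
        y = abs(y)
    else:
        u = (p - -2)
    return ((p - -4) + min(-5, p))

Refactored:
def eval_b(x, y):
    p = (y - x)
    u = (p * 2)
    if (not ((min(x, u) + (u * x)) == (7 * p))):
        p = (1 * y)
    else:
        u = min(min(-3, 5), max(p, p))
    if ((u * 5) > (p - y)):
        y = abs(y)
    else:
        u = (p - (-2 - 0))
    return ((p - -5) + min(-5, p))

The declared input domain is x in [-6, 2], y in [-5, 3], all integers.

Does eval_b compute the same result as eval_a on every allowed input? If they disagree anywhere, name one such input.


There is a counterexample at x=-6, y=-5: -6 on one side, -5 on the other.
eval_a: p = 1; u = 2; (not ((min(x, u) + (u * x)) == (7 * p))) -> true; p = -5; ((u * 5) > (p - y)) -> true; y = 5; return -6
eval_b: p = 1; u = 2; (not ((min(x, u) + (u * x)) == (7 * p))) -> true; p = -5; ((u * 5) > (p - y)) -> true; y = 5; return -5
verdict: not equivalent; witness: x=-6, y=-5


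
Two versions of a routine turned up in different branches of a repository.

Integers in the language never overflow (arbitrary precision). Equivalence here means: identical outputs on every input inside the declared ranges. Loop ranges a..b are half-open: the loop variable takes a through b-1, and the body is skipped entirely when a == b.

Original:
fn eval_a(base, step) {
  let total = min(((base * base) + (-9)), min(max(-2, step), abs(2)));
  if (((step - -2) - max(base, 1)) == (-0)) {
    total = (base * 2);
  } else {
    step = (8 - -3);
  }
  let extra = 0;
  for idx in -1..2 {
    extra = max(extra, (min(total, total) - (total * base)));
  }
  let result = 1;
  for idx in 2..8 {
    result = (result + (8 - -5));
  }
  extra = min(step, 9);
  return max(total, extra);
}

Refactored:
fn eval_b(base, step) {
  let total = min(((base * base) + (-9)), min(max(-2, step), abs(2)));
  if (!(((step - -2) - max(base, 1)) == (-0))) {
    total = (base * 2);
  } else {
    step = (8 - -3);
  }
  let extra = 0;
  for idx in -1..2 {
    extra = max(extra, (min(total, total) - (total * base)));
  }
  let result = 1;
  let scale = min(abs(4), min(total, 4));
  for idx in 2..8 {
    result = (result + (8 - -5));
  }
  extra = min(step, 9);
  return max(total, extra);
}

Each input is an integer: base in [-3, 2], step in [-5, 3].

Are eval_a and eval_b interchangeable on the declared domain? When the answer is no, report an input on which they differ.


Not equivalent: base=-3, step=-5 separates them (9 vs -5).
eval_a: total := -2 | (((step - -2) - max(base, 1)) == (-0)): false | step := 11 | extra := 0 | iter idx=-1: | extra := 0 | iter idx=0: | extra := 0 | iter idx=1: | extra := 0 | result := 1 | iter idx=2: | result := 14 | iter idx=3: | result := 27 | iter idx=4: | result := 40 | iter idx=5: | result := 53 | iter idx=6: | result := 66 | iter idx=7: | result := 79 | extra := 9 | result 9
eval_b: total := -2 | (!(((step - -2) - max(base, 1)) == (-0))): true | total := -6 | extra := 0 | iter idx=-1: | extra := 0 | iter idx=0: | extra := 0 | iter idx=1: | extra := 0 | result := 1 | scale := -6 | iter idx=2: | result := 14 | iter idx=3: | result := 27 | iter idx=4: | result := 40 | iter idx=5: | result := 53 | iter idx=6: | result := 66 | iter idx=7: | result := 79 | extra := -5 | result -5
verdict: not equivalent; witness: base=-3, step=-5


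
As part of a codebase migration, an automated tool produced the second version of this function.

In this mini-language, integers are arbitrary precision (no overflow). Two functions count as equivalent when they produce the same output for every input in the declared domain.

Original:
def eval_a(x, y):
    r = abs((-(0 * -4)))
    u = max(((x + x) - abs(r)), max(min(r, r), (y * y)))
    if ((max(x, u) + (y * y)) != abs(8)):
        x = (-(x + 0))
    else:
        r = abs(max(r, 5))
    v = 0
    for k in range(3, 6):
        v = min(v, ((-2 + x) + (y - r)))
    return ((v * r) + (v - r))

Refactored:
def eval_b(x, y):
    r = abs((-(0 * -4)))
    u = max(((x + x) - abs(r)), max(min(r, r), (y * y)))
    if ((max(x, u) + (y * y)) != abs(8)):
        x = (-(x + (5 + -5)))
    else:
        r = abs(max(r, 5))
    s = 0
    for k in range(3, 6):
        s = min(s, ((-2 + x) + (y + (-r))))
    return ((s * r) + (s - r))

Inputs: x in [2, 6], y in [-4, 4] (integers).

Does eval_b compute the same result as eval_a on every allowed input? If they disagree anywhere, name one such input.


Changes here: arithmetic usage differs, plus local variable names differ, plus constant usage differs; the full 45-point sweep finds no disagreement.
verdict: equivalent


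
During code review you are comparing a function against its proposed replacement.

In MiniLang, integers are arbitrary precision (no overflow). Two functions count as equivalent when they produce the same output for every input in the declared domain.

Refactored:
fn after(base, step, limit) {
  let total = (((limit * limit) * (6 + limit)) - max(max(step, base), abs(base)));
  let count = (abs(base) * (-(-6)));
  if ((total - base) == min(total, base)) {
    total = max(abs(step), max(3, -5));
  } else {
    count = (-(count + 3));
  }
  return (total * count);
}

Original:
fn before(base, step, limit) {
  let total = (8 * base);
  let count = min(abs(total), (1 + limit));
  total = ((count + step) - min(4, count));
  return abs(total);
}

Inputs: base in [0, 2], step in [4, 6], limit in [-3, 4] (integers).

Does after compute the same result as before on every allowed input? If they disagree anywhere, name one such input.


Run the pair on base=0, step=4, limit=-3.
before: total := 0 | count := -2 | total := 4 | result 4
after: total := 23 | count := 0 | ((total - base) == min(total, base)): false | count := -3 | result -69
4 against -69: the behavior changed.
verdict: not equivalent; witness: base=0, step=4, limit=-3


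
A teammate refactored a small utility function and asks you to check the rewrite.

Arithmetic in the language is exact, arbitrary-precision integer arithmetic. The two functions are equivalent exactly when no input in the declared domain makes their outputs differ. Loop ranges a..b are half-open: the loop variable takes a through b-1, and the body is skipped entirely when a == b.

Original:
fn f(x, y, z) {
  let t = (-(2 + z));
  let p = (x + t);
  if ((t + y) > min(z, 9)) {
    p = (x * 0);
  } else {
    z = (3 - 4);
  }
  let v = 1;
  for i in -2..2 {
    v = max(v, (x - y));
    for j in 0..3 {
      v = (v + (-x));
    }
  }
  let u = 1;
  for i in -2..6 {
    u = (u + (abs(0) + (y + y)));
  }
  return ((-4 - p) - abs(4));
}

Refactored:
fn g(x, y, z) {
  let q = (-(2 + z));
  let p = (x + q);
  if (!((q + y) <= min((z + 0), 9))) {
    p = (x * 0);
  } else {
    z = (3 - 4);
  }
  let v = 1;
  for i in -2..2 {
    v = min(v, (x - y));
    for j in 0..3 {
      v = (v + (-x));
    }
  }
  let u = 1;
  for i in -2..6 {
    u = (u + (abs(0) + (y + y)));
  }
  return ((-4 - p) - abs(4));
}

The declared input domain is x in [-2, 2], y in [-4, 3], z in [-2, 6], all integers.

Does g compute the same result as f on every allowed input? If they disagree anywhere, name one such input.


Equivalent. The one real change (`max(v, (x - y))` became `min(v, (x - y))`) has no effect anywhere in the declared ranges.
An exhaustive pass over the 360 declared inputs shows identical outputs.
Tracing x=-1, y=1, z=1: f: t := -3 | p := -4 | ((t + y) > min(z, 9)): false | z := -1 | v := 1 | iter i=-2: | v := 1 | iter j=0: | v := 2 | iter j=1: | v := 3 | iter j=2: | v := 4 | iter i=-1: | v := 4 | iter j=0: | v := 5 | iter j=1: | v := 6 | iter j=2: | v := 7 | iter i=0: | v := 7 | iter j=0: | v := 8 | iter j=1: | v := 9 | iter j=2: | v := 10 | iter i=1: | v := 10 | iter j=0: | v := 11 | iter j=1: | v := 12 | iter j=2: | v := 13 | u := 1 | iter i=-2: | u := 3 | iter i=-1: | u := 5 | iter i=0: | u := 7 | iter i=1: | u := 9 | iter i=2: | u := 11 | iter i=3: | u := 13 | iter i=4: | u := 15 | iter i=5: | u := 17 | result -4 | g: q := -3 | p := -4 | (!((q + y) <= min((z + 0), 9))): false | z := -1 | v := 1 | iter i=-2: | v := -2 | iter j=0: | v := -1 | iter j=1: | v := 0 | iter j=2: | v := 1 | iter i=-1: | v := -2 | iter j=0: | v := -1 | iter j=1: | v := 0 | iter j=2: | v := 1 | iter i=0: | v := -2 | iter j=0: | v := -1 | iter j=1: | v := 0 | iter j=2: | v := 1 | iter i=1: | v := -2 | iter j=0: | v := -1 | iter j=1: | v := 0 | iter j=2: | v := 1 | u := 1 | iter i=-2: | u := 3 | iter i=-1: | u := 5 | iter i=0: | u := 7 | iter i=1: | u := 9 | iter i=2: | u := 11 | iter i=3: | u := 13 | iter i=4: | u := 15 | iter i=5: | u := 17 | result -4 — matching result -4.
verdict: equivalent


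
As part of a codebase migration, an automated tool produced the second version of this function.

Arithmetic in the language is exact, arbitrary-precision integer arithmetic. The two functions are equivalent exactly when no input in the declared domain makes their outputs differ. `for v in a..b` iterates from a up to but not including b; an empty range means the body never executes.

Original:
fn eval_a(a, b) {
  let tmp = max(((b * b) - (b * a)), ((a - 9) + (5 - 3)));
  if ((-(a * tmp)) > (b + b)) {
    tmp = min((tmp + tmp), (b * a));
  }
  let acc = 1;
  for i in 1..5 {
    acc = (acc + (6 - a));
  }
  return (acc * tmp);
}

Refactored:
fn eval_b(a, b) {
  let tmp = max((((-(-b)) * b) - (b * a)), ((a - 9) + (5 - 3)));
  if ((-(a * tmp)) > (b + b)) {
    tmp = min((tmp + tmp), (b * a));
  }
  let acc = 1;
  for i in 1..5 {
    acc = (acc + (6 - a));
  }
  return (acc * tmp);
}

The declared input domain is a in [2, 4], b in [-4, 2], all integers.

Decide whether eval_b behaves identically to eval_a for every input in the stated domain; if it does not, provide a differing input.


Side by side, the visible changes include: same computation, different form.
Spot check at a=3, b=-1 — eval_a: tmp becomes 4; next ((-(a * tmp)) > (b + b)) evaluates to false; next acc becomes 1; next at i=1:; next acc becomes 4; next at i=2:; next acc becomes 7; next at i=3:; next acc becomes 10; next at i=4:; next acc becomes 13; next final value 52. eval_b: tmp becomes 4; next ((-(a * tmp)) > (b + b)) evaluates to false; next acc becomes 1; next at i=1:; next acc becomes 4; next at i=2:; next acc becomes 7; next at i=3:; next acc becomes 10; next at i=4:; next acc becomes 13; next final value 52. Both give 52.
Sweeping the whole domain (21 inputs) finds no disagreement.
verdict: equivalent


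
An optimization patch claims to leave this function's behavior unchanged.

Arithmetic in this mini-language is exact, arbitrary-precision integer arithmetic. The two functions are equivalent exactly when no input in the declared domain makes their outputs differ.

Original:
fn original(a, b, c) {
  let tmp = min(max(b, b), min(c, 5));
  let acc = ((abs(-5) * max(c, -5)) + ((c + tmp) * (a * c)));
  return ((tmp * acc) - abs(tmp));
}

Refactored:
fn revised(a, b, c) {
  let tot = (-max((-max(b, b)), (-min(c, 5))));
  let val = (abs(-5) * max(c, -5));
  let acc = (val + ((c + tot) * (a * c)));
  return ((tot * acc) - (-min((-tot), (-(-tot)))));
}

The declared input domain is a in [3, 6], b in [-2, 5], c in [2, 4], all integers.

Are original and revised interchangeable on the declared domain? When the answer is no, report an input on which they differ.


Changes here: local variable names differ, statement counts differ, min/max/abs usage differs; the full 96-point sweep finds no disagreement.
verdict: equivalent


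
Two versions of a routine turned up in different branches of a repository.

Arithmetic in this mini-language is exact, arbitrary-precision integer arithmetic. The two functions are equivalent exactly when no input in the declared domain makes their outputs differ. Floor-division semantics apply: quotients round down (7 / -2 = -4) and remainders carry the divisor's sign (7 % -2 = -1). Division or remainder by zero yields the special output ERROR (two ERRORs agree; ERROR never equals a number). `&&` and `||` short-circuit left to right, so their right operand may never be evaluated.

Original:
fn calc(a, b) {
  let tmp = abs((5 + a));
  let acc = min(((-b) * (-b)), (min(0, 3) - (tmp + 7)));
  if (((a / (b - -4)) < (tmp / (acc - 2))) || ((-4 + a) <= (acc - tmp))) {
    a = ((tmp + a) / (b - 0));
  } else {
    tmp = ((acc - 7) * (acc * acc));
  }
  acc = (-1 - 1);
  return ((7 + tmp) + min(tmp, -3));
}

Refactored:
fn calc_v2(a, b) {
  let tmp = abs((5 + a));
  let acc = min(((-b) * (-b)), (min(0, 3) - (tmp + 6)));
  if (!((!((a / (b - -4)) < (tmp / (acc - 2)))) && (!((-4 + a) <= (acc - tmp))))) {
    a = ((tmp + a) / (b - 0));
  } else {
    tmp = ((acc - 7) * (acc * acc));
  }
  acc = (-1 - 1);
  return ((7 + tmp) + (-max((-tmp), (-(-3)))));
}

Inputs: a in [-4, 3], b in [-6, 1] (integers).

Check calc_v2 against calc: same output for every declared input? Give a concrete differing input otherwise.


There is a counterexample at a=-4, b=-6: -1913 on one side, 5 on the other.
calc: tmp=1, then acc=-8, then (((a / (b - -4)) < (tmp / (acc - 2))) || ((-4 + a) <= (acc - tmp))) is false, then tmp=-960, then acc=-2, then returns -1913
calc_v2: tmp=1, then acc=-7, then (!((!((a / (b - -4)) < (tmp / (acc - 2)))) && (!((-4 + a) <= (acc - tmp))))) is true, then a=0, then acc=-2, then returns 5
verdict: not equivalent; witness: a=-4, b=-6


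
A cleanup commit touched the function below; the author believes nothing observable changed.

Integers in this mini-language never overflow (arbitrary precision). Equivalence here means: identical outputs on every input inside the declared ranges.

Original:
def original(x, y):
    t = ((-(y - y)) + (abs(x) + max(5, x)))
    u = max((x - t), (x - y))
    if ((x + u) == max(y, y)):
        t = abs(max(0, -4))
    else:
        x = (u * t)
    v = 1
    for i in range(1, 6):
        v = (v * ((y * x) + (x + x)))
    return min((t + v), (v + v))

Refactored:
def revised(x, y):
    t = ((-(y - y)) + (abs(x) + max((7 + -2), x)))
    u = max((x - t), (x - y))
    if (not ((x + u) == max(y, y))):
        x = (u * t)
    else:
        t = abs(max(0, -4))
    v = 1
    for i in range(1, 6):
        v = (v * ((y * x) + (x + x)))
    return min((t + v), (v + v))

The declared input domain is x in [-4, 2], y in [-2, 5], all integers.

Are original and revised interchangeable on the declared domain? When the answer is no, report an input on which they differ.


Behavior is preserved: although arithmetic usage differs, and constant usage differs, and boolean connective usage differs, the outputs never diverge.
One worked example (x=-2, y=1) — original: t becomes 7; next u becomes -3; next ((x + u) == max(y, y)) evaluates to false; next x becomes -21; next v becomes 1; next at i=1:; next v becomes -63; next at i=2:; next v becomes 3969; next at i=3:; next v becomes -250047; next at i=4:; next v becomes 15752961; next at i=5:; next v becomes -992436543; next final value -1984873086; revised: t becomes 7; next u becomes -3; next (not ((x + u) == max(y, y))) evaluates to true; next x becomes -21; next v becomes 1; next at i=1:; next v becomes -63; next at i=2:; next v becomes 3969; next at i=3:; next v becomes -250047; next at i=4:; next v becomes 15752961; next at i=5:; next v becomes -992436543; next final value -1984873086; agreement on -1984873086.
Checked all 56 inputs in the declared domain: the outputs agree on every one.
verdict: equivalent
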